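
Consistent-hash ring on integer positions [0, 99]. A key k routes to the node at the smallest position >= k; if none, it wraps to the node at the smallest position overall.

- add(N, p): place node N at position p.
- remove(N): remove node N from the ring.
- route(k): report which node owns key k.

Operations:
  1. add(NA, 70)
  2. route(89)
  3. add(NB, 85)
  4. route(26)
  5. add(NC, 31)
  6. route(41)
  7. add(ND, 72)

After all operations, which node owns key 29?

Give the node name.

Answer: NC

Derivation:
Op 1: add NA@70 -> ring=[70:NA]
Op 2: route key 89: none >= 89, wrap to smallest pos 70 -> NA
Op 3: add NB@85 -> ring=[70:NA,85:NB]
Op 4: route key 26: smallest pos >= 26 is 70 -> NA
Op 5: add NC@31 -> ring=[31:NC,70:NA,85:NB]
Op 6: route key 41: smallest pos >= 41 is 70 -> NA
Op 7: add ND@72 -> ring=[31:NC,70:NA,72:ND,85:NB]
Final route key 29: smallest pos >= 29 is 31 -> NC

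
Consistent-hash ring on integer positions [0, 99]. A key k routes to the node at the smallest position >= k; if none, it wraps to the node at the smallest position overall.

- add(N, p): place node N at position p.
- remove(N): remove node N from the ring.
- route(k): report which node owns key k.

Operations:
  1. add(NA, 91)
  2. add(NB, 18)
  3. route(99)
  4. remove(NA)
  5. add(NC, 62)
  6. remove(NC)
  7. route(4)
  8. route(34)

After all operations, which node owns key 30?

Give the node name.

Op 1: add NA@91 -> ring=[91:NA]
Op 2: add NB@18 -> ring=[18:NB,91:NA]
Op 3: route key 99: none >= 99, wrap to smallest pos 18 -> NB
Op 4: remove NA -> ring=[18:NB]
Op 5: add NC@62 -> ring=[18:NB,62:NC]
Op 6: remove NC -> ring=[18:NB]
Op 7: route key 4: smallest pos >= 4 is 18 -> NB
Op 8: route key 34: none >= 34, wrap to smallest pos 18 -> NB
Final route key 30: none >= 30, wrap to smallest pos 18 -> NB

Answer: NB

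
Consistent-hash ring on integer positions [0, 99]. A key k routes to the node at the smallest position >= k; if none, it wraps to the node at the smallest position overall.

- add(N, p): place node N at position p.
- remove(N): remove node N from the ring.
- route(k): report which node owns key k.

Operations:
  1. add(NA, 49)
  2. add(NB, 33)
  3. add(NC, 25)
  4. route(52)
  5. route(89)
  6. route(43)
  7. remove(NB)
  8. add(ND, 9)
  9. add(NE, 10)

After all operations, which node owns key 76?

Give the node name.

Op 1: add NA@49 -> ring=[49:NA]
Op 2: add NB@33 -> ring=[33:NB,49:NA]
Op 3: add NC@25 -> ring=[25:NC,33:NB,49:NA]
Op 4: route key 52: none >= 52, wrap to smallest pos 25 -> NC
Op 5: route key 89: none >= 89, wrap to smallest pos 25 -> NC
Op 6: route key 43: smallest pos >= 43 is 49 -> NA
Op 7: remove NB -> ring=[25:NC,49:NA]
Op 8: add ND@9 -> ring=[9:ND,25:NC,49:NA]
Op 9: add NE@10 -> ring=[9:ND,10:NE,25:NC,49:NA]
Final route key 76: none >= 76, wrap to smallest pos 9 -> ND

Answer: ND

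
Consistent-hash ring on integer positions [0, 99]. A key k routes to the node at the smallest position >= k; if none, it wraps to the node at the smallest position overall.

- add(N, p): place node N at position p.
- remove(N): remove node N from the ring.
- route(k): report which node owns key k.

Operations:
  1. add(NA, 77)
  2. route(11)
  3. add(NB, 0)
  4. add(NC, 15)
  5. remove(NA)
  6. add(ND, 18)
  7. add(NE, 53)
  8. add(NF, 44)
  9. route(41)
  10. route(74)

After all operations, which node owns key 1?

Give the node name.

Op 1: add NA@77 -> ring=[77:NA]
Op 2: route key 11: smallest pos >= 11 is 77 -> NA
Op 3: add NB@0 -> ring=[0:NB,77:NA]
Op 4: add NC@15 -> ring=[0:NB,15:NC,77:NA]
Op 5: remove NA -> ring=[0:NB,15:NC]
Op 6: add ND@18 -> ring=[0:NB,15:NC,18:ND]
Op 7: add NE@53 -> ring=[0:NB,15:NC,18:ND,53:NE]
Op 8: add NF@44 -> ring=[0:NB,15:NC,18:ND,44:NF,53:NE]
Op 9: route key 41: smallest pos >= 41 is 44 -> NF
Op 10: route key 74: none >= 74, wrap to smallest pos 0 -> NB
Final route key 1: smallest pos >= 1 is 15 -> NC

Answer: NC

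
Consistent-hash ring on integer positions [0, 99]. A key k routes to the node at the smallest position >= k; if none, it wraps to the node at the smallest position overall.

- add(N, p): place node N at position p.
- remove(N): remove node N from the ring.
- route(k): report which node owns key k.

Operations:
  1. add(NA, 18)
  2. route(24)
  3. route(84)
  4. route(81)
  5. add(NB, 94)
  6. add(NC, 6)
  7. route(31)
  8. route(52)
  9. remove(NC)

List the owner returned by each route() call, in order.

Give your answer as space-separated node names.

Answer: NA NA NA NB NB

Derivation:
Op 1: add NA@18 -> ring=[18:NA]
Op 2: route key 24: none >= 24, wrap to smallest pos 18 -> NA
Op 3: route key 84: none >= 84, wrap to smallest pos 18 -> NA
Op 4: route key 81: none >= 81, wrap to smallest pos 18 -> NA
Op 5: add NB@94 -> ring=[18:NA,94:NB]
Op 6: add NC@6 -> ring=[6:NC,18:NA,94:NB]
Op 7: route key 31: smallest pos >= 31 is 94 -> NB
Op 8: route key 52: smallest pos >= 52 is 94 -> NB
Op 9: remove NC -> ring=[18:NA,94:NB]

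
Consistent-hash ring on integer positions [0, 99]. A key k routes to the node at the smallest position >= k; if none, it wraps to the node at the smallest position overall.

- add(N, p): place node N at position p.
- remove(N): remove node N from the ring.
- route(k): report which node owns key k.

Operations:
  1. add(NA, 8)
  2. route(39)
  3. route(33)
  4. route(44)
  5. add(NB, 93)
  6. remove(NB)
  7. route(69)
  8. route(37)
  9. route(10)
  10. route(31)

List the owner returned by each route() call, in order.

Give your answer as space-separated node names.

Op 1: add NA@8 -> ring=[8:NA]
Op 2: route key 39: none >= 39, wrap to smallest pos 8 -> NA
Op 3: route key 33: none >= 33, wrap to smallest pos 8 -> NA
Op 4: route key 44: none >= 44, wrap to smallest pos 8 -> NA
Op 5: add NB@93 -> ring=[8:NA,93:NB]
Op 6: remove NB -> ring=[8:NA]
Op 7: route key 69: none >= 69, wrap to smallest pos 8 -> NA
Op 8: route key 37: none >= 37, wrap to smallest pos 8 -> NA
Op 9: route key 10: none >= 10, wrap to smallest pos 8 -> NA
Op 10: route key 31: none >= 31, wrap to smallest pos 8 -> NA

Answer: NA NA NA NA NA NA NA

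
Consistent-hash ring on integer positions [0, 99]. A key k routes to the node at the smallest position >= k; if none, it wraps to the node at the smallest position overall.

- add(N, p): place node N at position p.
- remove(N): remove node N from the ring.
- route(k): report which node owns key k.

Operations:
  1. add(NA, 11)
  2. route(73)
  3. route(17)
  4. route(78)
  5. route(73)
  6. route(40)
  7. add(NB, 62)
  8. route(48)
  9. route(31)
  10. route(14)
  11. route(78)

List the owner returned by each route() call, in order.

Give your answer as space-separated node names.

Answer: NA NA NA NA NA NB NB NB NA

Derivation:
Op 1: add NA@11 -> ring=[11:NA]
Op 2: route key 73: none >= 73, wrap to smallest pos 11 -> NA
Op 3: route key 17: none >= 17, wrap to smallest pos 11 -> NA
Op 4: route key 78: none >= 78, wrap to smallest pos 11 -> NA
Op 5: route key 73: none >= 73, wrap to smallest pos 11 -> NA
Op 6: route key 40: none >= 40, wrap to smallest pos 11 -> NA
Op 7: add NB@62 -> ring=[11:NA,62:NB]
Op 8: route key 48: smallest pos >= 48 is 62 -> NB
Op 9: route key 31: smallest pos >= 31 is 62 -> NB
Op 10: route key 14: smallest pos >= 14 is 62 -> NB
Op 11: route key 78: none >= 78, wrap to smallest pos 11 -> NA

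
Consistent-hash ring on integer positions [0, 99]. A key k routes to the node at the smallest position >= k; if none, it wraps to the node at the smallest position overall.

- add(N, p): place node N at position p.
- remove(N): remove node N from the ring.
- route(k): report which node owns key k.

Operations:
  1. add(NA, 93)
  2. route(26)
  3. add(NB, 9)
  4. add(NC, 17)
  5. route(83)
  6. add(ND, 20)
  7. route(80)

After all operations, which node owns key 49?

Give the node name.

Op 1: add NA@93 -> ring=[93:NA]
Op 2: route key 26: smallest pos >= 26 is 93 -> NA
Op 3: add NB@9 -> ring=[9:NB,93:NA]
Op 4: add NC@17 -> ring=[9:NB,17:NC,93:NA]
Op 5: route key 83: smallest pos >= 83 is 93 -> NA
Op 6: add ND@20 -> ring=[9:NB,17:NC,20:ND,93:NA]
Op 7: route key 80: smallest pos >= 80 is 93 -> NA
Final route key 49: smallest pos >= 49 is 93 -> NA

Answer: NA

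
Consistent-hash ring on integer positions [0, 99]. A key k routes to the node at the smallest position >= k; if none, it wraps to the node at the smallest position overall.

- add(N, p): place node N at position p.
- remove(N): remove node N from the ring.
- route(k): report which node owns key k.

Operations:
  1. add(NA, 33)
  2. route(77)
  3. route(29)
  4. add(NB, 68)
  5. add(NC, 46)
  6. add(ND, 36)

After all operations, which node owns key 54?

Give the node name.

Answer: NB

Derivation:
Op 1: add NA@33 -> ring=[33:NA]
Op 2: route key 77: none >= 77, wrap to smallest pos 33 -> NA
Op 3: route key 29: smallest pos >= 29 is 33 -> NA
Op 4: add NB@68 -> ring=[33:NA,68:NB]
Op 5: add NC@46 -> ring=[33:NA,46:NC,68:NB]
Op 6: add ND@36 -> ring=[33:NA,36:ND,46:NC,68:NB]
Final route key 54: smallest pos >= 54 is 68 -> NB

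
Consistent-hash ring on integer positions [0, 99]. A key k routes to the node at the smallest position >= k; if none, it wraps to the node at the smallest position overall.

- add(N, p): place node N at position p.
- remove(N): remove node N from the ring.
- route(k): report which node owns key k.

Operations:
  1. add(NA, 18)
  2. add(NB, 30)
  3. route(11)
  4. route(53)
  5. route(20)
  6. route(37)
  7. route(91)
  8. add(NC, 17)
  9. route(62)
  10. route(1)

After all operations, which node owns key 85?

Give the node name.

Answer: NC

Derivation:
Op 1: add NA@18 -> ring=[18:NA]
Op 2: add NB@30 -> ring=[18:NA,30:NB]
Op 3: route key 11: smallest pos >= 11 is 18 -> NA
Op 4: route key 53: none >= 53, wrap to smallest pos 18 -> NA
Op 5: route key 20: smallest pos >= 20 is 30 -> NB
Op 6: route key 37: none >= 37, wrap to smallest pos 18 -> NA
Op 7: route key 91: none >= 91, wrap to smallest pos 18 -> NA
Op 8: add NC@17 -> ring=[17:NC,18:NA,30:NB]
Op 9: route key 62: none >= 62, wrap to smallest pos 17 -> NC
Op 10: route key 1: smallest pos >= 1 is 17 -> NC
Final route key 85: none >= 85, wrap to smallest pos 17 -> NC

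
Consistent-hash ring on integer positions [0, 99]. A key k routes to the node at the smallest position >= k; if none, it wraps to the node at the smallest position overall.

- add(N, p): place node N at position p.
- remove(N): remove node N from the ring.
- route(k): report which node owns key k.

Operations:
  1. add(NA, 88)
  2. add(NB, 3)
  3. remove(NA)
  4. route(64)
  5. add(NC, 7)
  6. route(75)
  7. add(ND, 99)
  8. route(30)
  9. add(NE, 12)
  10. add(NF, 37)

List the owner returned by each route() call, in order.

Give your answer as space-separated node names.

Op 1: add NA@88 -> ring=[88:NA]
Op 2: add NB@3 -> ring=[3:NB,88:NA]
Op 3: remove NA -> ring=[3:NB]
Op 4: route key 64: none >= 64, wrap to smallest pos 3 -> NB
Op 5: add NC@7 -> ring=[3:NB,7:NC]
Op 6: route key 75: none >= 75, wrap to smallest pos 3 -> NB
Op 7: add ND@99 -> ring=[3:NB,7:NC,99:ND]
Op 8: route key 30: smallest pos >= 30 is 99 -> ND
Op 9: add NE@12 -> ring=[3:NB,7:NC,12:NE,99:ND]
Op 10: add NF@37 -> ring=[3:NB,7:NC,12:NE,37:NF,99:ND]

Answer: NB NB ND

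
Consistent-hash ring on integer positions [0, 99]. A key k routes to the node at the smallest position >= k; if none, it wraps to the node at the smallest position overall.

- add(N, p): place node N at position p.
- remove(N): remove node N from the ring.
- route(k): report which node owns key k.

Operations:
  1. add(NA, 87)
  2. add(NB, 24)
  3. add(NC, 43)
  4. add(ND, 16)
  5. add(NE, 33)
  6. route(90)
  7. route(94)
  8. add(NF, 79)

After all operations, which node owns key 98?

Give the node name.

Op 1: add NA@87 -> ring=[87:NA]
Op 2: add NB@24 -> ring=[24:NB,87:NA]
Op 3: add NC@43 -> ring=[24:NB,43:NC,87:NA]
Op 4: add ND@16 -> ring=[16:ND,24:NB,43:NC,87:NA]
Op 5: add NE@33 -> ring=[16:ND,24:NB,33:NE,43:NC,87:NA]
Op 6: route key 90: none >= 90, wrap to smallest pos 16 -> ND
Op 7: route key 94: none >= 94, wrap to smallest pos 16 -> ND
Op 8: add NF@79 -> ring=[16:ND,24:NB,33:NE,43:NC,79:NF,87:NA]
Final route key 98: none >= 98, wrap to smallest pos 16 -> ND

Answer: ND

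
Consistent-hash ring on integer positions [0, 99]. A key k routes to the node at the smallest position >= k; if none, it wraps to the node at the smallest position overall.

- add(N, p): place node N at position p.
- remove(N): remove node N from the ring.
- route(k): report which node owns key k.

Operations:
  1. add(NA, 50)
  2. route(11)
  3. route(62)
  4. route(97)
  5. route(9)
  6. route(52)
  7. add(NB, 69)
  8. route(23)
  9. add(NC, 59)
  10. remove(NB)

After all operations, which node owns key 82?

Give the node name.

Answer: NA

Derivation:
Op 1: add NA@50 -> ring=[50:NA]
Op 2: route key 11: smallest pos >= 11 is 50 -> NA
Op 3: route key 62: none >= 62, wrap to smallest pos 50 -> NA
Op 4: route key 97: none >= 97, wrap to smallest pos 50 -> NA
Op 5: route key 9: smallest pos >= 9 is 50 -> NA
Op 6: route key 52: none >= 52, wrap to smallest pos 50 -> NA
Op 7: add NB@69 -> ring=[50:NA,69:NB]
Op 8: route key 23: smallest pos >= 23 is 50 -> NA
Op 9: add NC@59 -> ring=[50:NA,59:NC,69:NB]
Op 10: remove NB -> ring=[50:NA,59:NC]
Final route key 82: none >= 82, wrap to smallest pos 50 -> NA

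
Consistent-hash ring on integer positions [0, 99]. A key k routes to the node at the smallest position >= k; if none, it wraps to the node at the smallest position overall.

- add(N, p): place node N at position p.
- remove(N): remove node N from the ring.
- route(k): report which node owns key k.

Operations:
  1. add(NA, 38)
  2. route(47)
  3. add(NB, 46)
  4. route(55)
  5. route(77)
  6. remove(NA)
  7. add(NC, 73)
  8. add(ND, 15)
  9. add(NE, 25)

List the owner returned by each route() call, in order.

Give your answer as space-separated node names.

Op 1: add NA@38 -> ring=[38:NA]
Op 2: route key 47: none >= 47, wrap to smallest pos 38 -> NA
Op 3: add NB@46 -> ring=[38:NA,46:NB]
Op 4: route key 55: none >= 55, wrap to smallest pos 38 -> NA
Op 5: route key 77: none >= 77, wrap to smallest pos 38 -> NA
Op 6: remove NA -> ring=[46:NB]
Op 7: add NC@73 -> ring=[46:NB,73:NC]
Op 8: add ND@15 -> ring=[15:ND,46:NB,73:NC]
Op 9: add NE@25 -> ring=[15:ND,25:NE,46:NB,73:NC]

Answer: NA NA NA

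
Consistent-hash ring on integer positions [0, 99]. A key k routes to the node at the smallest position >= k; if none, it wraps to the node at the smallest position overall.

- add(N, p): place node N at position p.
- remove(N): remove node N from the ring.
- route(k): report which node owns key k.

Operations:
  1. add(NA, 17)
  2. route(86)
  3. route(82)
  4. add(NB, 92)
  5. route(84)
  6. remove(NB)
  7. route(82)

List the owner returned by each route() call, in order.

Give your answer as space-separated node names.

Answer: NA NA NB NA

Derivation:
Op 1: add NA@17 -> ring=[17:NA]
Op 2: route key 86: none >= 86, wrap to smallest pos 17 -> NA
Op 3: route key 82: none >= 82, wrap to smallest pos 17 -> NA
Op 4: add NB@92 -> ring=[17:NA,92:NB]
Op 5: route key 84: smallest pos >= 84 is 92 -> NB
Op 6: remove NB -> ring=[17:NA]
Op 7: route key 82: none >= 82, wrap to smallest pos 17 -> NA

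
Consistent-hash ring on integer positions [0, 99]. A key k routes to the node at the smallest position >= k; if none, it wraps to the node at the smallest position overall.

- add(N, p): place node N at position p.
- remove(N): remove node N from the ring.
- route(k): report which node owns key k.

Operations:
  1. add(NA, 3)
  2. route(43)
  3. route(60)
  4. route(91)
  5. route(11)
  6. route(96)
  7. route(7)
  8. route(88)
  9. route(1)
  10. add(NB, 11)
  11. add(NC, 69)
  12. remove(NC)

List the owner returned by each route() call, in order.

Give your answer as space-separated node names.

Answer: NA NA NA NA NA NA NA NA

Derivation:
Op 1: add NA@3 -> ring=[3:NA]
Op 2: route key 43: none >= 43, wrap to smallest pos 3 -> NA
Op 3: route key 60: none >= 60, wrap to smallest pos 3 -> NA
Op 4: route key 91: none >= 91, wrap to smallest pos 3 -> NA
Op 5: route key 11: none >= 11, wrap to smallest pos 3 -> NA
Op 6: route key 96: none >= 96, wrap to smallest pos 3 -> NA
Op 7: route key 7: none >= 7, wrap to smallest pos 3 -> NA
Op 8: route key 88: none >= 88, wrap to smallest pos 3 -> NA
Op 9: route key 1: smallest pos >= 1 is 3 -> NA
Op 10: add NB@11 -> ring=[3:NA,11:NB]
Op 11: add NC@69 -> ring=[3:NA,11:NB,69:NC]
Op 12: remove NC -> ring=[3:NA,11:NB]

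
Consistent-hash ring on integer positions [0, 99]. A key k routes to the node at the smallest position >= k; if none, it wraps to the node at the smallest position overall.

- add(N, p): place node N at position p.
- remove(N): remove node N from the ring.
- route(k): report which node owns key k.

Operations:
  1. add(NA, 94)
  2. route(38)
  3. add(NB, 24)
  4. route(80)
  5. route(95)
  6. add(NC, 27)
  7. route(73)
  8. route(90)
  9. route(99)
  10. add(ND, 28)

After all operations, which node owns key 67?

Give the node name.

Answer: NA

Derivation:
Op 1: add NA@94 -> ring=[94:NA]
Op 2: route key 38: smallest pos >= 38 is 94 -> NA
Op 3: add NB@24 -> ring=[24:NB,94:NA]
Op 4: route key 80: smallest pos >= 80 is 94 -> NA
Op 5: route key 95: none >= 95, wrap to smallest pos 24 -> NB
Op 6: add NC@27 -> ring=[24:NB,27:NC,94:NA]
Op 7: route key 73: smallest pos >= 73 is 94 -> NA
Op 8: route key 90: smallest pos >= 90 is 94 -> NA
Op 9: route key 99: none >= 99, wrap to smallest pos 24 -> NB
Op 10: add ND@28 -> ring=[24:NB,27:NC,28:ND,94:NA]
Final route key 67: smallest pos >= 67 is 94 -> NA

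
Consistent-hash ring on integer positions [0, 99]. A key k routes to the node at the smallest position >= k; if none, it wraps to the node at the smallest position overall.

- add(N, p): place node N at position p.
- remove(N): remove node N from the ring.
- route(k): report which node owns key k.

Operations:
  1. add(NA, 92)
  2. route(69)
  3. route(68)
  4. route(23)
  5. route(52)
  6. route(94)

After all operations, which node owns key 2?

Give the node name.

Answer: NA

Derivation:
Op 1: add NA@92 -> ring=[92:NA]
Op 2: route key 69: smallest pos >= 69 is 92 -> NA
Op 3: route key 68: smallest pos >= 68 is 92 -> NA
Op 4: route key 23: smallest pos >= 23 is 92 -> NA
Op 5: route key 52: smallest pos >= 52 is 92 -> NA
Op 6: route key 94: none >= 94, wrap to smallest pos 92 -> NA
Final route key 2: smallest pos >= 2 is 92 -> NA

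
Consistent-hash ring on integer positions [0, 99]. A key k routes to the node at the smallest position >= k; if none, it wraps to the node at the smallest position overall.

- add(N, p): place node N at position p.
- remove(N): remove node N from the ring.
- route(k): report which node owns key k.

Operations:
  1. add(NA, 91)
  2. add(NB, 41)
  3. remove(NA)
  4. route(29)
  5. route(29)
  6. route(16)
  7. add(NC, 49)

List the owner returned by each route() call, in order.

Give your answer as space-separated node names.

Answer: NB NB NB

Derivation:
Op 1: add NA@91 -> ring=[91:NA]
Op 2: add NB@41 -> ring=[41:NB,91:NA]
Op 3: remove NA -> ring=[41:NB]
Op 4: route key 29: smallest pos >= 29 is 41 -> NB
Op 5: route key 29: smallest pos >= 29 is 41 -> NB
Op 6: route key 16: smallest pos >= 16 is 41 -> NB
Op 7: add NC@49 -> ring=[41:NB,49:NC]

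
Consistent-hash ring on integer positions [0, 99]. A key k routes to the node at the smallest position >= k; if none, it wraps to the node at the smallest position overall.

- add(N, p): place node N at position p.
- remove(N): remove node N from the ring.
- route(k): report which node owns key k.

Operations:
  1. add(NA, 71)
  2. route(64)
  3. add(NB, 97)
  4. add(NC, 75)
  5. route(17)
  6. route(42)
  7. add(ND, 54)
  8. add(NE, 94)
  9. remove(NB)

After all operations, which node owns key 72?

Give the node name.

Answer: NC

Derivation:
Op 1: add NA@71 -> ring=[71:NA]
Op 2: route key 64: smallest pos >= 64 is 71 -> NA
Op 3: add NB@97 -> ring=[71:NA,97:NB]
Op 4: add NC@75 -> ring=[71:NA,75:NC,97:NB]
Op 5: route key 17: smallest pos >= 17 is 71 -> NA
Op 6: route key 42: smallest pos >= 42 is 71 -> NA
Op 7: add ND@54 -> ring=[54:ND,71:NA,75:NC,97:NB]
Op 8: add NE@94 -> ring=[54:ND,71:NA,75:NC,94:NE,97:NB]
Op 9: remove NB -> ring=[54:ND,71:NA,75:NC,94:NE]
Final route key 72: smallest pos >= 72 is 75 -> NC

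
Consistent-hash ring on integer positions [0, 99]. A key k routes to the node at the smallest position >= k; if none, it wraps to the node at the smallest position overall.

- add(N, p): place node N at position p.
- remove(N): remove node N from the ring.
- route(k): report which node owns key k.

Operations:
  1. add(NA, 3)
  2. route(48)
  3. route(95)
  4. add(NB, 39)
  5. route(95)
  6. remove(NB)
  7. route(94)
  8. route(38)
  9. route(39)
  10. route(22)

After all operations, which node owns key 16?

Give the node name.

Answer: NA

Derivation:
Op 1: add NA@3 -> ring=[3:NA]
Op 2: route key 48: none >= 48, wrap to smallest pos 3 -> NA
Op 3: route key 95: none >= 95, wrap to smallest pos 3 -> NA
Op 4: add NB@39 -> ring=[3:NA,39:NB]
Op 5: route key 95: none >= 95, wrap to smallest pos 3 -> NA
Op 6: remove NB -> ring=[3:NA]
Op 7: route key 94: none >= 94, wrap to smallest pos 3 -> NA
Op 8: route key 38: none >= 38, wrap to smallest pos 3 -> NA
Op 9: route key 39: none >= 39, wrap to smallest pos 3 -> NA
Op 10: route key 22: none >= 22, wrap to smallest pos 3 -> NA
Final route key 16: none >= 16, wrap to smallest pos 3 -> NA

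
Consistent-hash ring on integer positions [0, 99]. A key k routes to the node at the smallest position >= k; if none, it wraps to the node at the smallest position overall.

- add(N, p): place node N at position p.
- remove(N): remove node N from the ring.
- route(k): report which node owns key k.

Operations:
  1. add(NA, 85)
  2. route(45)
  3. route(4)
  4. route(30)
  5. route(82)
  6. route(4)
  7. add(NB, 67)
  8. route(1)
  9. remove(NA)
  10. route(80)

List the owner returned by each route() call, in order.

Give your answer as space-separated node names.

Op 1: add NA@85 -> ring=[85:NA]
Op 2: route key 45: smallest pos >= 45 is 85 -> NA
Op 3: route key 4: smallest pos >= 4 is 85 -> NA
Op 4: route key 30: smallest pos >= 30 is 85 -> NA
Op 5: route key 82: smallest pos >= 82 is 85 -> NA
Op 6: route key 4: smallest pos >= 4 is 85 -> NA
Op 7: add NB@67 -> ring=[67:NB,85:NA]
Op 8: route key 1: smallest pos >= 1 is 67 -> NB
Op 9: remove NA -> ring=[67:NB]
Op 10: route key 80: none >= 80, wrap to smallest pos 67 -> NB

Answer: NA NA NA NA NA NB NB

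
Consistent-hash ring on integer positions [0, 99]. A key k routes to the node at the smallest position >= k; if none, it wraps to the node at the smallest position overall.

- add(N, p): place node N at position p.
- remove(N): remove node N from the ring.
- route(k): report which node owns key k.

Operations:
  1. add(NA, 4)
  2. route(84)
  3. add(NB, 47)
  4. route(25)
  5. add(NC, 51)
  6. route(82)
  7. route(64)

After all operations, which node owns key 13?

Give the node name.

Op 1: add NA@4 -> ring=[4:NA]
Op 2: route key 84: none >= 84, wrap to smallest pos 4 -> NA
Op 3: add NB@47 -> ring=[4:NA,47:NB]
Op 4: route key 25: smallest pos >= 25 is 47 -> NB
Op 5: add NC@51 -> ring=[4:NA,47:NB,51:NC]
Op 6: route key 82: none >= 82, wrap to smallest pos 4 -> NA
Op 7: route key 64: none >= 64, wrap to smallest pos 4 -> NA
Final route key 13: smallest pos >= 13 is 47 -> NB

Answer: NB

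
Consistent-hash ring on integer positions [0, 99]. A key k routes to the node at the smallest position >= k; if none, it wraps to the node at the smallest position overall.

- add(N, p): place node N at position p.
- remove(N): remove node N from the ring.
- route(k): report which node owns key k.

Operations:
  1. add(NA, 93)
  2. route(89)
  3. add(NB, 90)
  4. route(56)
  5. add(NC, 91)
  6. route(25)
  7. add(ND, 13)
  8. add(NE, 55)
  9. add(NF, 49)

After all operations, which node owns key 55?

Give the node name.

Op 1: add NA@93 -> ring=[93:NA]
Op 2: route key 89: smallest pos >= 89 is 93 -> NA
Op 3: add NB@90 -> ring=[90:NB,93:NA]
Op 4: route key 56: smallest pos >= 56 is 90 -> NB
Op 5: add NC@91 -> ring=[90:NB,91:NC,93:NA]
Op 6: route key 25: smallest pos >= 25 is 90 -> NB
Op 7: add ND@13 -> ring=[13:ND,90:NB,91:NC,93:NA]
Op 8: add NE@55 -> ring=[13:ND,55:NE,90:NB,91:NC,93:NA]
Op 9: add NF@49 -> ring=[13:ND,49:NF,55:NE,90:NB,91:NC,93:NA]
Final route key 55: smallest pos >= 55 is 55 -> NE

Answer: NE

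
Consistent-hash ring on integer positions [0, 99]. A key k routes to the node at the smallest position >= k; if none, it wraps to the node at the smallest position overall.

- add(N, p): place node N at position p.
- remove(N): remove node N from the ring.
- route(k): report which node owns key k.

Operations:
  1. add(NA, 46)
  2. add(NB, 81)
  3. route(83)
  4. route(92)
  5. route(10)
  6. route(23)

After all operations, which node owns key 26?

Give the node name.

Answer: NA

Derivation:
Op 1: add NA@46 -> ring=[46:NA]
Op 2: add NB@81 -> ring=[46:NA,81:NB]
Op 3: route key 83: none >= 83, wrap to smallest pos 46 -> NA
Op 4: route key 92: none >= 92, wrap to smallest pos 46 -> NA
Op 5: route key 10: smallest pos >= 10 is 46 -> NA
Op 6: route key 23: smallest pos >= 23 is 46 -> NA
Final route key 26: smallest pos >= 26 is 46 -> NA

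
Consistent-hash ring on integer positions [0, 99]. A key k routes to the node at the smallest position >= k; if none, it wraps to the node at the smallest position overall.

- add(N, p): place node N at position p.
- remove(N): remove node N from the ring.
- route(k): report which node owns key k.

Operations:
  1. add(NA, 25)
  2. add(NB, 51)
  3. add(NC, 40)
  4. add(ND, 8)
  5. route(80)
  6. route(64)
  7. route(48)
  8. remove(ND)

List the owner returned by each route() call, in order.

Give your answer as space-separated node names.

Op 1: add NA@25 -> ring=[25:NA]
Op 2: add NB@51 -> ring=[25:NA,51:NB]
Op 3: add NC@40 -> ring=[25:NA,40:NC,51:NB]
Op 4: add ND@8 -> ring=[8:ND,25:NA,40:NC,51:NB]
Op 5: route key 80: none >= 80, wrap to smallest pos 8 -> ND
Op 6: route key 64: none >= 64, wrap to smallest pos 8 -> ND
Op 7: route key 48: smallest pos >= 48 is 51 -> NB
Op 8: remove ND -> ring=[25:NA,40:NC,51:NB]

Answer: ND ND NB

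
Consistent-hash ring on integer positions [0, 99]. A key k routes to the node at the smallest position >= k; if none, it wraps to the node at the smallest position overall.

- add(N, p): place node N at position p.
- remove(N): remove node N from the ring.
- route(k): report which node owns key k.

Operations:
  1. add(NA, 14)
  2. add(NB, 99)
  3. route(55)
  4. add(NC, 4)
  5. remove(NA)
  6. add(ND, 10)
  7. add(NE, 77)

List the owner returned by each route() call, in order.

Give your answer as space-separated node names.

Op 1: add NA@14 -> ring=[14:NA]
Op 2: add NB@99 -> ring=[14:NA,99:NB]
Op 3: route key 55: smallest pos >= 55 is 99 -> NB
Op 4: add NC@4 -> ring=[4:NC,14:NA,99:NB]
Op 5: remove NA -> ring=[4:NC,99:NB]
Op 6: add ND@10 -> ring=[4:NC,10:ND,99:NB]
Op 7: add NE@77 -> ring=[4:NC,10:ND,77:NE,99:NB]

Answer: NB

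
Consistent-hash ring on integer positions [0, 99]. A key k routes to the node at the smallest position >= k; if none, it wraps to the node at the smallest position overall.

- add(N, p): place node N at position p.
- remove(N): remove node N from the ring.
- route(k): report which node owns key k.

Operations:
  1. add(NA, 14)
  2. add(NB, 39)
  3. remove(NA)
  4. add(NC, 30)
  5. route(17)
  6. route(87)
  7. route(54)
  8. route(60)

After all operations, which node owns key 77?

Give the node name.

Op 1: add NA@14 -> ring=[14:NA]
Op 2: add NB@39 -> ring=[14:NA,39:NB]
Op 3: remove NA -> ring=[39:NB]
Op 4: add NC@30 -> ring=[30:NC,39:NB]
Op 5: route key 17: smallest pos >= 17 is 30 -> NC
Op 6: route key 87: none >= 87, wrap to smallest pos 30 -> NC
Op 7: route key 54: none >= 54, wrap to smallest pos 30 -> NC
Op 8: route key 60: none >= 60, wrap to smallest pos 30 -> NC
Final route key 77: none >= 77, wrap to smallest pos 30 -> NC

Answer: NC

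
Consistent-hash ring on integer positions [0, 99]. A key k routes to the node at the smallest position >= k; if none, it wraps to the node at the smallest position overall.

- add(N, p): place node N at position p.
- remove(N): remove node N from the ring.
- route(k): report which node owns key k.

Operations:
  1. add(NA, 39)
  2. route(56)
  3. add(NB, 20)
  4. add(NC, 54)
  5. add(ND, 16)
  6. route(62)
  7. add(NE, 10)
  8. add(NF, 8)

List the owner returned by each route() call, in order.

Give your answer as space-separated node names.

Op 1: add NA@39 -> ring=[39:NA]
Op 2: route key 56: none >= 56, wrap to smallest pos 39 -> NA
Op 3: add NB@20 -> ring=[20:NB,39:NA]
Op 4: add NC@54 -> ring=[20:NB,39:NA,54:NC]
Op 5: add ND@16 -> ring=[16:ND,20:NB,39:NA,54:NC]
Op 6: route key 62: none >= 62, wrap to smallest pos 16 -> ND
Op 7: add NE@10 -> ring=[10:NE,16:ND,20:NB,39:NA,54:NC]
Op 8: add NF@8 -> ring=[8:NF,10:NE,16:ND,20:NB,39:NA,54:NC]

Answer: NA ND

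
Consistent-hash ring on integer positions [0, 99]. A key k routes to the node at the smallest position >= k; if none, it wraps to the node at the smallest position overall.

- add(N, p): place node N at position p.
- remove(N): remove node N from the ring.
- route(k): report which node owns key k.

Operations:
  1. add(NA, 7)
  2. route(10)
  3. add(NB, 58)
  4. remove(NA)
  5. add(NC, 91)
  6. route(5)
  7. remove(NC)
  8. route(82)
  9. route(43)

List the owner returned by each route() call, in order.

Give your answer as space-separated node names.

Op 1: add NA@7 -> ring=[7:NA]
Op 2: route key 10: none >= 10, wrap to smallest pos 7 -> NA
Op 3: add NB@58 -> ring=[7:NA,58:NB]
Op 4: remove NA -> ring=[58:NB]
Op 5: add NC@91 -> ring=[58:NB,91:NC]
Op 6: route key 5: smallest pos >= 5 is 58 -> NB
Op 7: remove NC -> ring=[58:NB]
Op 8: route key 82: none >= 82, wrap to smallest pos 58 -> NB
Op 9: route key 43: smallest pos >= 43 is 58 -> NB

Answer: NA NB NB NB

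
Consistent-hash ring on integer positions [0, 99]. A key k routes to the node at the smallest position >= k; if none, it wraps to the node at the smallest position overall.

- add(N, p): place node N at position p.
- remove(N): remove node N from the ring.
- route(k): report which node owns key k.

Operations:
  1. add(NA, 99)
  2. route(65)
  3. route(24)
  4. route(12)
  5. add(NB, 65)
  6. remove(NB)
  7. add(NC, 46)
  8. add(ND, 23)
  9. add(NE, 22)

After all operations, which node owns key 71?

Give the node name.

Op 1: add NA@99 -> ring=[99:NA]
Op 2: route key 65: smallest pos >= 65 is 99 -> NA
Op 3: route key 24: smallest pos >= 24 is 99 -> NA
Op 4: route key 12: smallest pos >= 12 is 99 -> NA
Op 5: add NB@65 -> ring=[65:NB,99:NA]
Op 6: remove NB -> ring=[99:NA]
Op 7: add NC@46 -> ring=[46:NC,99:NA]
Op 8: add ND@23 -> ring=[23:ND,46:NC,99:NA]
Op 9: add NE@22 -> ring=[22:NE,23:ND,46:NC,99:NA]
Final route key 71: smallest pos >= 71 is 99 -> NA

Answer: NA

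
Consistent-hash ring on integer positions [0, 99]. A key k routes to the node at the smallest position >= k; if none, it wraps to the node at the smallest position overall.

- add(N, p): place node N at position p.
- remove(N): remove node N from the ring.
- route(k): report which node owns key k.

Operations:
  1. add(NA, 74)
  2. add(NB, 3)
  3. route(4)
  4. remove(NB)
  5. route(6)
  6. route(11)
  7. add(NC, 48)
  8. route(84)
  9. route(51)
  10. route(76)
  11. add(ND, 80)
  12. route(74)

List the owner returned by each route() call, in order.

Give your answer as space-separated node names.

Op 1: add NA@74 -> ring=[74:NA]
Op 2: add NB@3 -> ring=[3:NB,74:NA]
Op 3: route key 4: smallest pos >= 4 is 74 -> NA
Op 4: remove NB -> ring=[74:NA]
Op 5: route key 6: smallest pos >= 6 is 74 -> NA
Op 6: route key 11: smallest pos >= 11 is 74 -> NA
Op 7: add NC@48 -> ring=[48:NC,74:NA]
Op 8: route key 84: none >= 84, wrap to smallest pos 48 -> NC
Op 9: route key 51: smallest pos >= 51 is 74 -> NA
Op 10: route key 76: none >= 76, wrap to smallest pos 48 -> NC
Op 11: add ND@80 -> ring=[48:NC,74:NA,80:ND]
Op 12: route key 74: smallest pos >= 74 is 74 -> NA

Answer: NA NA NA NC NA NC NA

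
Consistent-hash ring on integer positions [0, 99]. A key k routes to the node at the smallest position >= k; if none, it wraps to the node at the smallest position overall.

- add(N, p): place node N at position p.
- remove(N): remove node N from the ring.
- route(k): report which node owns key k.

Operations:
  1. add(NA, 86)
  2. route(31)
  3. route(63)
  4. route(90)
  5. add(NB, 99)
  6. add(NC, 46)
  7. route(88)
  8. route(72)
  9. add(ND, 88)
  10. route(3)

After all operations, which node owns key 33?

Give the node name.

Answer: NC

Derivation:
Op 1: add NA@86 -> ring=[86:NA]
Op 2: route key 31: smallest pos >= 31 is 86 -> NA
Op 3: route key 63: smallest pos >= 63 is 86 -> NA
Op 4: route key 90: none >= 90, wrap to smallest pos 86 -> NA
Op 5: add NB@99 -> ring=[86:NA,99:NB]
Op 6: add NC@46 -> ring=[46:NC,86:NA,99:NB]
Op 7: route key 88: smallest pos >= 88 is 99 -> NB
Op 8: route key 72: smallest pos >= 72 is 86 -> NA
Op 9: add ND@88 -> ring=[46:NC,86:NA,88:ND,99:NB]
Op 10: route key 3: smallest pos >= 3 is 46 -> NC
Final route key 33: smallest pos >= 33 is 46 -> NC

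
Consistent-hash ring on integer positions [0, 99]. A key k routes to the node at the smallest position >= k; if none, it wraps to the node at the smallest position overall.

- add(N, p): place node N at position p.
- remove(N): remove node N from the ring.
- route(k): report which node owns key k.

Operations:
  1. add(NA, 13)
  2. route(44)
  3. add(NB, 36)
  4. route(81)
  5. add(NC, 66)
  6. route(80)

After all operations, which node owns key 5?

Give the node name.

Answer: NA

Derivation:
Op 1: add NA@13 -> ring=[13:NA]
Op 2: route key 44: none >= 44, wrap to smallest pos 13 -> NA
Op 3: add NB@36 -> ring=[13:NA,36:NB]
Op 4: route key 81: none >= 81, wrap to smallest pos 13 -> NA
Op 5: add NC@66 -> ring=[13:NA,36:NB,66:NC]
Op 6: route key 80: none >= 80, wrap to smallest pos 13 -> NA
Final route key 5: smallest pos >= 5 is 13 -> NA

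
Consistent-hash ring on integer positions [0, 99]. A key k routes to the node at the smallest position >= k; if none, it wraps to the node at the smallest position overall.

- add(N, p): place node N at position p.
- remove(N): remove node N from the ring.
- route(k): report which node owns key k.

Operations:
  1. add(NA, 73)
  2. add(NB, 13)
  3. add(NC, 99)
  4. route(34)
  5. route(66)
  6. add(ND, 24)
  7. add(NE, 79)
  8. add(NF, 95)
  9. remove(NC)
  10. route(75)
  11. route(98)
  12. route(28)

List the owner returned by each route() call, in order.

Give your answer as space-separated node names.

Answer: NA NA NE NB NA

Derivation:
Op 1: add NA@73 -> ring=[73:NA]
Op 2: add NB@13 -> ring=[13:NB,73:NA]
Op 3: add NC@99 -> ring=[13:NB,73:NA,99:NC]
Op 4: route key 34: smallest pos >= 34 is 73 -> NA
Op 5: route key 66: smallest pos >= 66 is 73 -> NA
Op 6: add ND@24 -> ring=[13:NB,24:ND,73:NA,99:NC]
Op 7: add NE@79 -> ring=[13:NB,24:ND,73:NA,79:NE,99:NC]
Op 8: add NF@95 -> ring=[13:NB,24:ND,73:NA,79:NE,95:NF,99:NC]
Op 9: remove NC -> ring=[13:NB,24:ND,73:NA,79:NE,95:NF]
Op 10: route key 75: smallest pos >= 75 is 79 -> NE
Op 11: route key 98: none >= 98, wrap to smallest pos 13 -> NB
Op 12: route key 28: smallest pos >= 28 is 73 -> NA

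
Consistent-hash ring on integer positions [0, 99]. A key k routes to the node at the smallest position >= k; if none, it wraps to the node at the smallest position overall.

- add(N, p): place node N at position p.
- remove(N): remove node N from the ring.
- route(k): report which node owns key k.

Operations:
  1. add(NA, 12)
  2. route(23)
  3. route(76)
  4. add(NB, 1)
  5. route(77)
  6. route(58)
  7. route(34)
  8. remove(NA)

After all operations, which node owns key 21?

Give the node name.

Op 1: add NA@12 -> ring=[12:NA]
Op 2: route key 23: none >= 23, wrap to smallest pos 12 -> NA
Op 3: route key 76: none >= 76, wrap to smallest pos 12 -> NA
Op 4: add NB@1 -> ring=[1:NB,12:NA]
Op 5: route key 77: none >= 77, wrap to smallest pos 1 -> NB
Op 6: route key 58: none >= 58, wrap to smallest pos 1 -> NB
Op 7: route key 34: none >= 34, wrap to smallest pos 1 -> NB
Op 8: remove NA -> ring=[1:NB]
Final route key 21: none >= 21, wrap to smallest pos 1 -> NB

Answer: NB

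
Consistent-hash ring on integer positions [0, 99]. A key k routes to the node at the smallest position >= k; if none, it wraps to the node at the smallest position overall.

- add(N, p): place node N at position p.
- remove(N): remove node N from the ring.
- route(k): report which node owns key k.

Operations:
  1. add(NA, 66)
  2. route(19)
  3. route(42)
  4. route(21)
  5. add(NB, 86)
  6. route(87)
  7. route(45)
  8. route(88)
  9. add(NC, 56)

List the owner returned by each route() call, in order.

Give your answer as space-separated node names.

Op 1: add NA@66 -> ring=[66:NA]
Op 2: route key 19: smallest pos >= 19 is 66 -> NA
Op 3: route key 42: smallest pos >= 42 is 66 -> NA
Op 4: route key 21: smallest pos >= 21 is 66 -> NA
Op 5: add NB@86 -> ring=[66:NA,86:NB]
Op 6: route key 87: none >= 87, wrap to smallest pos 66 -> NA
Op 7: route key 45: smallest pos >= 45 is 66 -> NA
Op 8: route key 88: none >= 88, wrap to smallest pos 66 -> NA
Op 9: add NC@56 -> ring=[56:NC,66:NA,86:NB]

Answer: NA NA NA NA NA NA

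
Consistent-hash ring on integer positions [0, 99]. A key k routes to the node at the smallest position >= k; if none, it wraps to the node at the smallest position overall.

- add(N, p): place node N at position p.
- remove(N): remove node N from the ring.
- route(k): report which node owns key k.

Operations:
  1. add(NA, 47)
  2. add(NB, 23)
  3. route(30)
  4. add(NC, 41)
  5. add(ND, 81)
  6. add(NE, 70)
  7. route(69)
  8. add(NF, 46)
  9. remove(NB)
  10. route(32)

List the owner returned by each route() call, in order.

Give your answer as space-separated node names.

Op 1: add NA@47 -> ring=[47:NA]
Op 2: add NB@23 -> ring=[23:NB,47:NA]
Op 3: route key 30: smallest pos >= 30 is 47 -> NA
Op 4: add NC@41 -> ring=[23:NB,41:NC,47:NA]
Op 5: add ND@81 -> ring=[23:NB,41:NC,47:NA,81:ND]
Op 6: add NE@70 -> ring=[23:NB,41:NC,47:NA,70:NE,81:ND]
Op 7: route key 69: smallest pos >= 69 is 70 -> NE
Op 8: add NF@46 -> ring=[23:NB,41:NC,46:NF,47:NA,70:NE,81:ND]
Op 9: remove NB -> ring=[41:NC,46:NF,47:NA,70:NE,81:ND]
Op 10: route key 32: smallest pos >= 32 is 41 -> NC

Answer: NA NE NC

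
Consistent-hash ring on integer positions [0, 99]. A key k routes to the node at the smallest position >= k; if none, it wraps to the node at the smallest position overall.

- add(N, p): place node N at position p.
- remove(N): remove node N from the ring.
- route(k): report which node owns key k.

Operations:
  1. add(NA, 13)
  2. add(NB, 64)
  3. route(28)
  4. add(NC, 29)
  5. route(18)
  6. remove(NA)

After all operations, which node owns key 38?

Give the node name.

Op 1: add NA@13 -> ring=[13:NA]
Op 2: add NB@64 -> ring=[13:NA,64:NB]
Op 3: route key 28: smallest pos >= 28 is 64 -> NB
Op 4: add NC@29 -> ring=[13:NA,29:NC,64:NB]
Op 5: route key 18: smallest pos >= 18 is 29 -> NC
Op 6: remove NA -> ring=[29:NC,64:NB]
Final route key 38: smallest pos >= 38 is 64 -> NB

Answer: NB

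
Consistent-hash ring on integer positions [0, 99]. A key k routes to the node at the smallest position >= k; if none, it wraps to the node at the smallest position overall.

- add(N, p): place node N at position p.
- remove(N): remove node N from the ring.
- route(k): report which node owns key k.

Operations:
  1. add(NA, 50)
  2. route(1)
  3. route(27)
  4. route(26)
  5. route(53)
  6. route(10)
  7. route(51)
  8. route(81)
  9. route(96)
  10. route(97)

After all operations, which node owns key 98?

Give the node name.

Answer: NA

Derivation:
Op 1: add NA@50 -> ring=[50:NA]
Op 2: route key 1: smallest pos >= 1 is 50 -> NA
Op 3: route key 27: smallest pos >= 27 is 50 -> NA
Op 4: route key 26: smallest pos >= 26 is 50 -> NA
Op 5: route key 53: none >= 53, wrap to smallest pos 50 -> NA
Op 6: route key 10: smallest pos >= 10 is 50 -> NA
Op 7: route key 51: none >= 51, wrap to smallest pos 50 -> NA
Op 8: route key 81: none >= 81, wrap to smallest pos 50 -> NA
Op 9: route key 96: none >= 96, wrap to smallest pos 50 -> NA
Op 10: route key 97: none >= 97, wrap to smallest pos 50 -> NA
Final route key 98: none >= 98, wrap to smallest pos 50 -> NA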